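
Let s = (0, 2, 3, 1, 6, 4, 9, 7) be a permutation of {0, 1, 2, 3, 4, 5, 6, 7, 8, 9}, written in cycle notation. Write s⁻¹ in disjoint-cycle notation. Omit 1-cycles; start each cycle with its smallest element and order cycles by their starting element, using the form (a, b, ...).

If s sends a → b within a cycle, s⁻¹ sends b → a; equivalently, reverse each cycle.
After reversing and putting each cycle's least element first, s⁻¹ = (0, 7, 9, 4, 6, 1, 3, 2).

(0, 7, 9, 4, 6, 1, 3, 2)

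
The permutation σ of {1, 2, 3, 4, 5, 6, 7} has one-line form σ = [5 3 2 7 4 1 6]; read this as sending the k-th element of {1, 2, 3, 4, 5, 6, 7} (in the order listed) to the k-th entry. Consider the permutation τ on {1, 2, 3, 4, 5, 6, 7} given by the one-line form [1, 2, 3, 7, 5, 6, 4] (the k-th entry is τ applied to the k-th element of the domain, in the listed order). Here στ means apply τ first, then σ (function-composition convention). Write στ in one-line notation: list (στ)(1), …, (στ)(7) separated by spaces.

(στ)(x) = σ(τ(x)). Computing each image: σ(τ(1)) = σ(1) = 5, σ(τ(2)) = σ(2) = 3, σ(τ(3)) = σ(3) = 2, σ(τ(4)) = σ(7) = 6, σ(τ(5)) = σ(5) = 4, σ(τ(6)) = σ(6) = 1, σ(τ(7)) = σ(4) = 7.
Hence στ = [5 3 2 6 4 1 7].

5 3 2 6 4 1 7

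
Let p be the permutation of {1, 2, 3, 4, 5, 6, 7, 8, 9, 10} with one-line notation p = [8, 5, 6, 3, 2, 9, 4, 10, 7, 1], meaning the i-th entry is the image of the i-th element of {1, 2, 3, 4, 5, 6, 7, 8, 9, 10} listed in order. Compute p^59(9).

Tracing 9 → 7 → … returns to 9 after 5 steps, so 9 lies in a 5-cycle (3 6 9 7 4).
On a 5-cycle, p^5 is the identity, so p^59 = p^4 there (59 ≡ 4 mod 5).
Advancing 4 steps from 9: 9 → 7 → 4 → 3 → 6.

6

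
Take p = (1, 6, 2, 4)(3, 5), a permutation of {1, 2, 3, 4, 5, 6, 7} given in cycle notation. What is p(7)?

7 does not appear in any cycle of p, so it is a fixed point: p(7) = 7.

7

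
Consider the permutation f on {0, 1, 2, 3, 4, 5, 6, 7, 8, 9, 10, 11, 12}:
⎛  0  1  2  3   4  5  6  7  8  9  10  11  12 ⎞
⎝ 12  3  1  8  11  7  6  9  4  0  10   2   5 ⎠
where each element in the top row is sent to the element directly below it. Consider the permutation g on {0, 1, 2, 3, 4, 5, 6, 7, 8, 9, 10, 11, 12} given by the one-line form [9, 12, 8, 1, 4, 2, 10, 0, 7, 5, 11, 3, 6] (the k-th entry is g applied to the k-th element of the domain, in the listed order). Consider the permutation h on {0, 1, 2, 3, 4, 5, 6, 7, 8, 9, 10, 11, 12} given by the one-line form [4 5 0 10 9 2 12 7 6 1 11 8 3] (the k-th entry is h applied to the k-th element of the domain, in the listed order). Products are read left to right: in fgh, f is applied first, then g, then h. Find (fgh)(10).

(fgh)(10) = h(g(f(10))). f(10) = 10, then g(10) = 11, then h(11) = 8, so the result is 8.

8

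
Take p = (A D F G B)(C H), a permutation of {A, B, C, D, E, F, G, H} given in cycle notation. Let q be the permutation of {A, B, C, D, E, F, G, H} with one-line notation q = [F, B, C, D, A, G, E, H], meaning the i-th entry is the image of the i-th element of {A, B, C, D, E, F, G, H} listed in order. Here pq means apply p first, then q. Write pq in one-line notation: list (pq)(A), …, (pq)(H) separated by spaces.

D F H G A E B C

(pq)(x) = q(p(x)). Computing each image: q(p(A)) = q(D) = D, q(p(B)) = q(A) = F, q(p(C)) = q(H) = H, q(p(D)) = q(F) = G, q(p(E)) = q(E) = A, q(p(F)) = q(G) = E, q(p(G)) = q(B) = B, q(p(H)) = q(C) = C.
Hence pq = [D F H G A E B C].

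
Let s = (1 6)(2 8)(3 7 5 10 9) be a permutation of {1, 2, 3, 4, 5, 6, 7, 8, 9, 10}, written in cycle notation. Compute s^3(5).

5 lies in the 5-cycle (3 7 5 10 9).
Stepping 3 places around the cycle: 5 → 10 → 9 → 3.

3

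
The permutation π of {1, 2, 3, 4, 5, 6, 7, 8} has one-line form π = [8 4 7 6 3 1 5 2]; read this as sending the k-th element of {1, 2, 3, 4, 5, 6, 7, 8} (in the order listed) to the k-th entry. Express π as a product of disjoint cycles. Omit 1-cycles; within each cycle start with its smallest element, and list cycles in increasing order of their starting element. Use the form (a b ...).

(1 8 2 4 6)(3 7 5)

Iterating π from 1 gives 1 → 8 → 2 → 4 → 6 → 1; that is the 5-cycle (1 8 2 4 6).
Continuing from each remaining unvisited element yields (1 8 2 4 6)(3 7 5).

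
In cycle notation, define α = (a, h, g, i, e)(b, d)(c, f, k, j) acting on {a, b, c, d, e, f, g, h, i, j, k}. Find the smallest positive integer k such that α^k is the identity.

20

The cycle type of α is (5, 4, 2).
Since disjoint cycles commute, ord(α) = lcm(5, 4, 2) = 20.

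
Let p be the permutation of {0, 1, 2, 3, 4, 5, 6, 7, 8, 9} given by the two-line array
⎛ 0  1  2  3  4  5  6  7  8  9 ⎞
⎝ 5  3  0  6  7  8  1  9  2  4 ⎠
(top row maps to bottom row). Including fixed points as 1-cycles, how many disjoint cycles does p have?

The cycle decomposition is (0 5 8 2)(1 3 6)(4 7 9), which has 3 cycles (counting 1-cycles).

3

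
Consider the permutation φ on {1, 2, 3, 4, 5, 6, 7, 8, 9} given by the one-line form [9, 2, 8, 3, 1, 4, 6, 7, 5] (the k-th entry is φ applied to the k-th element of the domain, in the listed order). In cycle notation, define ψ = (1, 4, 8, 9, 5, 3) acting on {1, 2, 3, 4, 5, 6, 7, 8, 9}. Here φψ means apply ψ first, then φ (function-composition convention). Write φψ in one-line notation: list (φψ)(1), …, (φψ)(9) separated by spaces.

3 2 9 7 8 4 6 5 1

(φψ)(x) = φ(ψ(x)). Computing each image: φ(ψ(1)) = φ(4) = 3, φ(ψ(2)) = φ(2) = 2, φ(ψ(3)) = φ(1) = 9, φ(ψ(4)) = φ(8) = 7, φ(ψ(5)) = φ(3) = 8, φ(ψ(6)) = φ(6) = 4, φ(ψ(7)) = φ(7) = 6, φ(ψ(8)) = φ(9) = 5, φ(ψ(9)) = φ(5) = 1.
Hence φψ = [3 2 9 7 8 4 6 5 1].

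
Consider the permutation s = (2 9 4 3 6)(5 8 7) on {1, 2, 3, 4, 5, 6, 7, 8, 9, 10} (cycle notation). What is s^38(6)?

4

6 lies in the 5-cycle (2 9 4 3 6).
Since the cycle has length 5, s^38 acts on it the same as s^3 (38 mod 5 = 3).
Advancing 3 steps from 6: 6 → 2 → 9 → 4.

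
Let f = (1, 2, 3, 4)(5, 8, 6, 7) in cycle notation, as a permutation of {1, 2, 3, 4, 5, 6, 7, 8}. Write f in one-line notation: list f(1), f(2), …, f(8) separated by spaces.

Reading each image from the cycles: 1→2, 2→3, 3→4, 4→1, 5→8, 6→7, 7→5, 8→6.
Listing these in domain order gives 2 3 4 1 8 7 5 6.

2 3 4 1 8 7 5 6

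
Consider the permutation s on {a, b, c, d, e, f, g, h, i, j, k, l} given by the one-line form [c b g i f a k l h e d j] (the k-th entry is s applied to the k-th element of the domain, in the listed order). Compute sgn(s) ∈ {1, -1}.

In disjoint-cycle form the cycle lengths are 11, 1.
A cycle of length ℓ contributes ℓ−1 transpositions, so s is a product of 10 transpositions — even.

1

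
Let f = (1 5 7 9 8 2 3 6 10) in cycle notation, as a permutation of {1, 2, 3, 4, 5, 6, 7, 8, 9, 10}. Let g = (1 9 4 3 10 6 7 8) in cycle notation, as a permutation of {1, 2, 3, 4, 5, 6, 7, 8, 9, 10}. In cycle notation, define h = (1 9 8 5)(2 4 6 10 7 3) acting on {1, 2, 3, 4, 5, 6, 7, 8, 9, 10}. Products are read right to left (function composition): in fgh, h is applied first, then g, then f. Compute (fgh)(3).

3

Chase 3: h(3) = 2; g(2) = 2; f(2) = 3. Hence (fgh)(3) = 3.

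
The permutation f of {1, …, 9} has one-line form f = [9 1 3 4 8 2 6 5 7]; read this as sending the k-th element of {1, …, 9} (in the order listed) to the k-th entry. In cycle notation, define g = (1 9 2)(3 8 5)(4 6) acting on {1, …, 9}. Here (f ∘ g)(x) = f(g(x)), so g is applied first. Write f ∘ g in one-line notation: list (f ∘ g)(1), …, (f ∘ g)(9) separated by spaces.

7 9 5 2 3 4 6 8 1

For each element, apply g then f: 1 → 9 → 7; 2 → 1 → 9; 3 → 8 → 5; 4 → 6 → 2; 5 → 3 → 3; 6 → 4 → 4; 7 → 7 → 6; 8 → 5 → 8; 9 → 2 → 1.
Collecting the images, f ∘ g = [7 9 5 2 3 4 6 8 1].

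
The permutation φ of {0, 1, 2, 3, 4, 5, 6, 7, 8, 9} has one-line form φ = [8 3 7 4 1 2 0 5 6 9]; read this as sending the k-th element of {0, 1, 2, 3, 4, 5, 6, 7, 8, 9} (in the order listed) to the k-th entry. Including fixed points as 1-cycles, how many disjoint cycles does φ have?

The cycle decomposition is (0 8 6)(1 3 4)(2 7 5)(9), which has 4 cycles (counting 1-cycles).

4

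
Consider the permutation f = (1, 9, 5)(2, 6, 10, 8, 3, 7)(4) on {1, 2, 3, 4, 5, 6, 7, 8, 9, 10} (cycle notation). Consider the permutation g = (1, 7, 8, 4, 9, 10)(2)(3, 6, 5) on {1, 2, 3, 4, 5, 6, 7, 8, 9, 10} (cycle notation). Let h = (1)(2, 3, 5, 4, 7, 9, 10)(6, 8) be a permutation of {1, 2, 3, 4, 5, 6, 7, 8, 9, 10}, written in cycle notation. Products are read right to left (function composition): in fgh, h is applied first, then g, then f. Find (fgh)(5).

5

(fgh)(5) = f(g(h(5))). h(5) = 4, then g(4) = 9, then f(9) = 5, so the result is 5.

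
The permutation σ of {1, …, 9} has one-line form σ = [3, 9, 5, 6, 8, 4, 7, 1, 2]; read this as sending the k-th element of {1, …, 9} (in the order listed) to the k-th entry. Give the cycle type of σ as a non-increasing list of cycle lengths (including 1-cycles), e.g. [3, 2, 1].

The disjoint cycles are (1 3 5 8)(2 9)(4 6)(7), with lengths 4, 2, 2, 1 in non-increasing order.

[4, 2, 2, 1]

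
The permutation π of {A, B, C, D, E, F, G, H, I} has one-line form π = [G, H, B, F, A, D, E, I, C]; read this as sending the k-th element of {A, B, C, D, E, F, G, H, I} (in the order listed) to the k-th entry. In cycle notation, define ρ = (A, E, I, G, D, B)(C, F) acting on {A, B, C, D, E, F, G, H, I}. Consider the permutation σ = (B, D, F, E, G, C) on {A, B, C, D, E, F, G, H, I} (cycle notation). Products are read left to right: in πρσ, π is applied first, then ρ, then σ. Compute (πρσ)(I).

E

Apply the permutations in order: π(I) = C, then ρ(C) = F, then σ(F) = E. So (πρσ)(I) = E.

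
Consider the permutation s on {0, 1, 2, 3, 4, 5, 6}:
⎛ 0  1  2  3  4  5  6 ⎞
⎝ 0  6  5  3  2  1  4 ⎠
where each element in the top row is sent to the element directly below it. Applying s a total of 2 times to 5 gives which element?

6

Tracing 5 → 1 → … returns to 5 after 5 steps, so 5 lies in a 5-cycle (1, 6, 4, 2, 5).
Stepping 2 places around the cycle: 5 → 1 → 6.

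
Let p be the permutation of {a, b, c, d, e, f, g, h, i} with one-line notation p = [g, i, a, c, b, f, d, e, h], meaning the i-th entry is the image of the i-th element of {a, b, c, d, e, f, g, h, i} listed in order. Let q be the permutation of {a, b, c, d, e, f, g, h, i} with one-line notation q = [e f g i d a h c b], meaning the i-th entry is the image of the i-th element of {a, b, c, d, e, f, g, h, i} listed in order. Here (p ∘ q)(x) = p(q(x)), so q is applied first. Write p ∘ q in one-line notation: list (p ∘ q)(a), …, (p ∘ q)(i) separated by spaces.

For each element, apply q then p: a → e → b; b → f → f; c → g → d; d → i → h; e → d → c; f → a → g; g → h → e; h → c → a; i → b → i.
So p ∘ q in one-line form is b f d h c g e a i.

b f d h c g e a i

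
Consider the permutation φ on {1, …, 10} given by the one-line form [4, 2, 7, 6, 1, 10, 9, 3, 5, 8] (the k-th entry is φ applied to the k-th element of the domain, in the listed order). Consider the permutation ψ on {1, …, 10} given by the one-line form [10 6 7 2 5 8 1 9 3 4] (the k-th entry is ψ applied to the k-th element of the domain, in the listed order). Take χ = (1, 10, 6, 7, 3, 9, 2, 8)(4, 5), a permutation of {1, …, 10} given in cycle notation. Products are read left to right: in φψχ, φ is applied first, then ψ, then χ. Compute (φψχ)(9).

4

(φψχ)(9) = χ(ψ(φ(9))). φ(9) = 5, then ψ(5) = 5, then χ(5) = 4, so the result is 4.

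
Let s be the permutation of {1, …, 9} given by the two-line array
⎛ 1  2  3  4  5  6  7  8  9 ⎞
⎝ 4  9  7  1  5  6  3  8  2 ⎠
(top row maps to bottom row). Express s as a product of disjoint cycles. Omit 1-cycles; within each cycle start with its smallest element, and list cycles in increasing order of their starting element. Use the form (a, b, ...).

(1, 4)(2, 9)(3, 7)

Start at 1 and follow images: 1 → 4 → 1, giving the cycle (1, 4).
Repeating from the next unused element and collecting all non-trivial cycles gives (1, 4)(2, 9)(3, 7).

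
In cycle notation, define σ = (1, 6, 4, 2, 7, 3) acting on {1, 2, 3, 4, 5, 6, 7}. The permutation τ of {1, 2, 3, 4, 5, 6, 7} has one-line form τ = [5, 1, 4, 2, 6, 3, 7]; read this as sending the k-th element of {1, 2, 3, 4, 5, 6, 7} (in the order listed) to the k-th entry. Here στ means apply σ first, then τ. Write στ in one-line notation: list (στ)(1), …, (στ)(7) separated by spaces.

For each element, apply σ then τ: 1 → 6 → 3; 2 → 7 → 7; 3 → 1 → 5; 4 → 2 → 1; 5 → 5 → 6; 6 → 4 → 2; 7 → 3 → 4.
So στ in one-line form is 3 7 5 1 6 2 4.

3 7 5 1 6 2 4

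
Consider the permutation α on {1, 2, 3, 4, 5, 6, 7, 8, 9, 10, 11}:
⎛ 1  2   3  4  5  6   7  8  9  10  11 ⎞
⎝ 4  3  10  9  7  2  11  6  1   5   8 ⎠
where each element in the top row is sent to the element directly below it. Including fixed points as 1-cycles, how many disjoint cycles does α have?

The cycle decomposition is (1 4 9)(2 3 10 5 7 11 8 6), which has 2 cycles (counting 1-cycles).

2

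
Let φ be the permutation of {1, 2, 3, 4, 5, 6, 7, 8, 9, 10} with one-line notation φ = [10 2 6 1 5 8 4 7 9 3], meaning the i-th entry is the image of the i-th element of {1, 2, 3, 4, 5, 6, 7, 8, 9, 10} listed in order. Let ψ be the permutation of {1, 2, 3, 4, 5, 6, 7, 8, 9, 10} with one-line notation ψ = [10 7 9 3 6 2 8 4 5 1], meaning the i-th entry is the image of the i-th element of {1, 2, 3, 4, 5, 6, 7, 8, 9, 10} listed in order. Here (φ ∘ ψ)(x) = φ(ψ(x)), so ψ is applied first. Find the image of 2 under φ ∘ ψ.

(φ ∘ ψ)(2) = φ(ψ(2)). ψ(2) = 7, then φ(7) = 4. So (φ ∘ ψ)(2) = 4.

4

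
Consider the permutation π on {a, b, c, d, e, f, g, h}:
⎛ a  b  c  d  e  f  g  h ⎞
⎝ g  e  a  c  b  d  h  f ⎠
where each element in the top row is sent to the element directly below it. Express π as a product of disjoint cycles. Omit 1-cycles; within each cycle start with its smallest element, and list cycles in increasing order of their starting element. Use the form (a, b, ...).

(a, g, h, f, d, c)(b, e)

From a: a → g → h → f → d → c → a, closing the cycle (a, g, h, f, d, c).
Continuing from each remaining unvisited element yields (a, g, h, f, d, c)(b, e).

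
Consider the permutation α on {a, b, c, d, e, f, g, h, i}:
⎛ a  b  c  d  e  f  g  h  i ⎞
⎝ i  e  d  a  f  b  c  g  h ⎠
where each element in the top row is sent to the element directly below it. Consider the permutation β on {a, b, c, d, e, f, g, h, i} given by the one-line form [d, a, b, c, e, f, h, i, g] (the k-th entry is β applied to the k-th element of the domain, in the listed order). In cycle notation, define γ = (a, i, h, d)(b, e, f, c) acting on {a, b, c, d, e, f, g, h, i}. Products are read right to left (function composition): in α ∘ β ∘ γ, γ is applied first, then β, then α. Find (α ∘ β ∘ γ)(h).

d

Chase h: γ(h) = d; β(d) = c; α(c) = d. Hence (α ∘ β ∘ γ)(h) = d.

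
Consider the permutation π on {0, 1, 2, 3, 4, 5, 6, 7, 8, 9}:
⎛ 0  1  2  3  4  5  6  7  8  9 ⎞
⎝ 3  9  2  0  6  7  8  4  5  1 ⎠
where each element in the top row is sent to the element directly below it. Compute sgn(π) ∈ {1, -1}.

1

In disjoint-cycle form the cycle lengths are 5, 2, 2, 1.
A cycle is odd iff its length is even; π has 2 even-length cycles, so sgn(π) = (−1)^2 and π is even.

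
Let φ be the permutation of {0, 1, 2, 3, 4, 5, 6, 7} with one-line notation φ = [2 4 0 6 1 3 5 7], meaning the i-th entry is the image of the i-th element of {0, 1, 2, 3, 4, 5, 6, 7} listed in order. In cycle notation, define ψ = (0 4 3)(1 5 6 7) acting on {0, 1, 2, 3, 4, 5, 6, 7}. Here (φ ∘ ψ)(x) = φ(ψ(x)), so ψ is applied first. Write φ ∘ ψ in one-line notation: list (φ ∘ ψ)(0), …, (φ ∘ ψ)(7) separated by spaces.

1 3 0 2 6 5 7 4

(φ ∘ ψ)(x) = φ(ψ(x)). Computing each image: φ(ψ(0)) = φ(4) = 1, φ(ψ(1)) = φ(5) = 3, φ(ψ(2)) = φ(2) = 0, φ(ψ(3)) = φ(0) = 2, φ(ψ(4)) = φ(3) = 6, φ(ψ(5)) = φ(6) = 5, φ(ψ(6)) = φ(7) = 7, φ(ψ(7)) = φ(1) = 4.
Hence φ ∘ ψ = [1 3 0 2 6 5 7 4].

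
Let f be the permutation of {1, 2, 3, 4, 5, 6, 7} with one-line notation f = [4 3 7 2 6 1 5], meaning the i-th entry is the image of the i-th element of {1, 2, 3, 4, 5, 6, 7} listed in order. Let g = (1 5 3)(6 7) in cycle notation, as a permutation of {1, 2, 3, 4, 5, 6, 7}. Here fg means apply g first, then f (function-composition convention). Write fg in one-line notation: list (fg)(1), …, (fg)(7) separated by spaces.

For each element, apply g then f: 1 → 5 → 6; 2 → 2 → 3; 3 → 1 → 4; 4 → 4 → 2; 5 → 3 → 7; 6 → 7 → 5; 7 → 6 → 1.
Collecting the images, fg = [6 3 4 2 7 5 1].

6 3 4 2 7 5 1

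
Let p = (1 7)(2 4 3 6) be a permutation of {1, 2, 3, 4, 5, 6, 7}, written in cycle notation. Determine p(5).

5 does not appear in any cycle of p, so it is a fixed point: p(5) = 5.

5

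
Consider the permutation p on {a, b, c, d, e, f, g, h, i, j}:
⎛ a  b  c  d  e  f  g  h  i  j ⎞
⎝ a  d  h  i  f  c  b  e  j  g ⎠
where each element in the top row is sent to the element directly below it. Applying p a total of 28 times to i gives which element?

b

Tracing i → j → … returns to i after 5 steps, so i lies in a 5-cycle (b, d, i, j, g).
Powers repeat with period 5 on this cycle, and 28 mod 5 = 3, so p^28(i) = p^3(i).
Advancing 3 steps from i: i → j → g → b.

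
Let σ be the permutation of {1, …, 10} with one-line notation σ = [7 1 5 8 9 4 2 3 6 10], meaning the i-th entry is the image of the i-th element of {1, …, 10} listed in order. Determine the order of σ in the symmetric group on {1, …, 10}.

Writing σ as disjoint cycles, the cycle lengths are 6, 3, 1.
The order of σ is the least common multiple of its cycle lengths: lcm(6, 3) = 6.

6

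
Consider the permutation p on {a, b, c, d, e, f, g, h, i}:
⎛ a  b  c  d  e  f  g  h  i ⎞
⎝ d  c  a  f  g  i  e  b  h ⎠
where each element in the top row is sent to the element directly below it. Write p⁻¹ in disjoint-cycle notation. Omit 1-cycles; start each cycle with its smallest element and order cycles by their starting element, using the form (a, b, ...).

The cycle decomposition of p is (a, d, f, i, h, b, c)(e, g).
The inverse reverses every cycle; in canonical form, p⁻¹ = (a, c, b, h, i, f, d)(e, g).

(a, c, b, h, i, f, d)(e, g)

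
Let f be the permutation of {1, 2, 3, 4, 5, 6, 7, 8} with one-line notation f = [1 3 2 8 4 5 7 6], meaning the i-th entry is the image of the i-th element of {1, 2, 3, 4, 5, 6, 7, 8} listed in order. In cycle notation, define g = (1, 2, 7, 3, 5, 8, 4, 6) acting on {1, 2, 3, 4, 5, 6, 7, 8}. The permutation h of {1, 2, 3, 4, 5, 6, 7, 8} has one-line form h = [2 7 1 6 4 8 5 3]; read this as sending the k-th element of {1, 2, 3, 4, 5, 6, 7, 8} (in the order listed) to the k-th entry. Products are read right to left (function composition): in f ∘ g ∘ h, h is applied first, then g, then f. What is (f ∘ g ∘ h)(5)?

Chase 5: h(5) = 4; g(4) = 6; f(6) = 5. Hence (f ∘ g ∘ h)(5) = 5.

5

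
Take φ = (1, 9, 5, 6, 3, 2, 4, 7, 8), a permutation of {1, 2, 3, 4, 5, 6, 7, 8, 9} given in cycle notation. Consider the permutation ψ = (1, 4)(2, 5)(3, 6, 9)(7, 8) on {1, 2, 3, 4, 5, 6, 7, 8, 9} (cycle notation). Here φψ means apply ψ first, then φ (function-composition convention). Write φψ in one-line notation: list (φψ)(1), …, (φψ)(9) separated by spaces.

7 6 3 9 4 5 1 8 2

Chase each element through ψ then φ: 1 → 4 → 7; 2 → 5 → 6; 3 → 6 → 3; 4 → 1 → 9; 5 → 2 → 4; 6 → 9 → 5; 7 → 8 → 1; 8 → 7 → 8; 9 → 3 → 2.
Collecting the images, φψ = [7 6 3 9 4 5 1 8 2].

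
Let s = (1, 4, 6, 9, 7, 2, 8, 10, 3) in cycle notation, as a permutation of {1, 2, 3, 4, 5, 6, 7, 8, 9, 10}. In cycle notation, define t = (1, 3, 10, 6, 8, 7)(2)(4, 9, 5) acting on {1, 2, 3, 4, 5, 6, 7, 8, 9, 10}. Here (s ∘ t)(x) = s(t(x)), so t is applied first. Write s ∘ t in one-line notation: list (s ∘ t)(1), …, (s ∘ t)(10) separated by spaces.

1 8 3 7 6 10 4 2 5 9

(s ∘ t)(x) = s(t(x)). Computing each image: s(t(1)) = s(3) = 1, s(t(2)) = s(2) = 8, s(t(3)) = s(10) = 3, s(t(4)) = s(9) = 7, s(t(5)) = s(4) = 6, s(t(6)) = s(8) = 10, s(t(7)) = s(1) = 4, s(t(8)) = s(7) = 2, s(t(9)) = s(5) = 5, s(t(10)) = s(6) = 9.
Hence s ∘ t = [1 8 3 7 6 10 4 2 5 9].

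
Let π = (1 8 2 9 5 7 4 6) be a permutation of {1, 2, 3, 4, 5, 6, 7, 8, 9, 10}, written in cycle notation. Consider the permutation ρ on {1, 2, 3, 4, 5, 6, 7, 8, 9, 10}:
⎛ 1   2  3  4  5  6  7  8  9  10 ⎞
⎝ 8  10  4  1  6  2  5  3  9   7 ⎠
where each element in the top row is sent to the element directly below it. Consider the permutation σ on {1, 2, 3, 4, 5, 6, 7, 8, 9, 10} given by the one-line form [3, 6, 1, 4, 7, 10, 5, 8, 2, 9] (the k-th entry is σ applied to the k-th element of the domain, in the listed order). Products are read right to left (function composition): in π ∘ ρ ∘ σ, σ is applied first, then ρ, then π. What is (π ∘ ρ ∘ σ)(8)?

(π ∘ ρ ∘ σ)(8) = π(ρ(σ(8))). σ(8) = 8, then ρ(8) = 3, then π(3) = 3, so the result is 3.

3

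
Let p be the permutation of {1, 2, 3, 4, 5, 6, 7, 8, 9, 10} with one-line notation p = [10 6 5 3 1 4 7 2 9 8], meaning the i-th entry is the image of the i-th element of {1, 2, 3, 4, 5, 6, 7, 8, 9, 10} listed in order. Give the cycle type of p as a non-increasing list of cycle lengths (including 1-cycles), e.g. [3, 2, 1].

[8, 1, 1]

The disjoint cycles are (1 10 8 2 6 4 3 5)(7)(9), with lengths 8, 1, 1 in non-increasing order.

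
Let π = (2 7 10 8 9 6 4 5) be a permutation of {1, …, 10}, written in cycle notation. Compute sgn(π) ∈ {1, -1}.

-1

The cycle lengths are 8, 1, 1.
A cycle is odd iff its length is even; π has 1 even-length cycle, so sgn(π) = (−1)^1 and π is odd.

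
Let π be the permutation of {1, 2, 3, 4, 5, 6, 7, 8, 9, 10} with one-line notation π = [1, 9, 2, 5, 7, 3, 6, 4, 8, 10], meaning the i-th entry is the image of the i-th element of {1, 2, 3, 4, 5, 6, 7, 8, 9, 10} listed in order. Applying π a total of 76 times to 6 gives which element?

8

Tracing 6 → 3 → … returns to 6 after 8 steps, so 6 lies in an 8-cycle (2 9 8 4 5 7 6 3).
Since the cycle has length 8, π^76 acts on it the same as π^4 (76 mod 8 = 4).
Advancing 4 steps from 6: 6 → 3 → 2 → 9 → 8.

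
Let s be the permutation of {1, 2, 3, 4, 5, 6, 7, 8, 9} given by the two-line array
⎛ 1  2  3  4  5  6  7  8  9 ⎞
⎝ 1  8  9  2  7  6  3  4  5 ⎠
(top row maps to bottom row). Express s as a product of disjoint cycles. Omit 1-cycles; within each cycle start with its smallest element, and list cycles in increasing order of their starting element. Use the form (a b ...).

(2 8 4)(3 9 5 7)

From 2: 2 → 8 → 4 → 2, closing the cycle (2 8 4).
Continuing from each remaining unvisited element yields (2 8 4)(3 9 5 7).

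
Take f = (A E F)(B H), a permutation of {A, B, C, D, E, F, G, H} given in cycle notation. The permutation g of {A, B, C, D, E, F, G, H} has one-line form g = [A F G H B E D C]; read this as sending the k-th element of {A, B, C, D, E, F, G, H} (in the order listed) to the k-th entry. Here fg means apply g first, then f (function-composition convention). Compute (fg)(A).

E

(fg)(A) = f(g(A)). g(A) = A, then f(A) = E. So (fg)(A) = E.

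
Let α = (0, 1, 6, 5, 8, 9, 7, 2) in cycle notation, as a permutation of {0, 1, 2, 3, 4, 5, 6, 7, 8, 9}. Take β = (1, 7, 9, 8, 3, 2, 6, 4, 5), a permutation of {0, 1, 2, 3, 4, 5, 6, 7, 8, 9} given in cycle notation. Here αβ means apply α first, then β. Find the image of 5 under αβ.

First apply α: α(5) = 8, then β(8) = 3. Thus (αβ)(5) = 3.

3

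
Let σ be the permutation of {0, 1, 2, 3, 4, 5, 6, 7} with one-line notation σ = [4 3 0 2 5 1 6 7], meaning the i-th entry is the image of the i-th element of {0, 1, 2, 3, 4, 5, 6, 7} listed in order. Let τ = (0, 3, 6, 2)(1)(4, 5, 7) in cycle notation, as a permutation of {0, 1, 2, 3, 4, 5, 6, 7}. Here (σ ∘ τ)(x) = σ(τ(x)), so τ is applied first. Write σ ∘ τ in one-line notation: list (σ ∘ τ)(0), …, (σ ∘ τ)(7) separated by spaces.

2 3 4 6 1 7 0 5

Chase each element through τ then σ: 0 → 3 → 2; 1 → 1 → 3; 2 → 0 → 4; 3 → 6 → 6; 4 → 5 → 1; 5 → 7 → 7; 6 → 2 → 0; 7 → 4 → 5.
Collecting the images, σ ∘ τ = [2 3 4 6 1 7 0 5].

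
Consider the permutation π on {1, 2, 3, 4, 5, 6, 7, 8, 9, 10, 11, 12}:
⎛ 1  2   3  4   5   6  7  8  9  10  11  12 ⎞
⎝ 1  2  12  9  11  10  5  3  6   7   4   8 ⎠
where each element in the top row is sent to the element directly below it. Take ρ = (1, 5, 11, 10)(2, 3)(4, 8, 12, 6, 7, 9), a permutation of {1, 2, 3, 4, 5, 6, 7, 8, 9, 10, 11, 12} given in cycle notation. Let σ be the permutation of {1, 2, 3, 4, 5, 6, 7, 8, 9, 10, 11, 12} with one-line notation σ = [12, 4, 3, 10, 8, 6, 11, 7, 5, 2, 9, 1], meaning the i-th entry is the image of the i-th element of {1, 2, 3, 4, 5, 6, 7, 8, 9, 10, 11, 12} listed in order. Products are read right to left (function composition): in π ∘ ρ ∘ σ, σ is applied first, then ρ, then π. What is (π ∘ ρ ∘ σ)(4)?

Chase 4: σ(4) = 10; ρ(10) = 1; π(1) = 1. Hence (π ∘ ρ ∘ σ)(4) = 1.

1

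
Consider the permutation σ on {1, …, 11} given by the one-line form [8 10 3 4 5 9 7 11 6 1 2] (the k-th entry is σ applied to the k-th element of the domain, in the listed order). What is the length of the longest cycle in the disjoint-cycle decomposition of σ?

Decomposing into disjoint cycles gives (1 8 11 2 10)(6 9); the longest has length 5.

5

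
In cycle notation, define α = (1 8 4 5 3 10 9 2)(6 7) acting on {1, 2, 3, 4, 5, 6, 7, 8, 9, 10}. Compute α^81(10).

9

10 lies in the 8-cycle (1 8 4 5 3 10 9 2).
Powers repeat with period 8 on this cycle, and 81 mod 8 = 1, so α^81(10) = α^1(10).
Stepping 1 place around the cycle: 10 → 9.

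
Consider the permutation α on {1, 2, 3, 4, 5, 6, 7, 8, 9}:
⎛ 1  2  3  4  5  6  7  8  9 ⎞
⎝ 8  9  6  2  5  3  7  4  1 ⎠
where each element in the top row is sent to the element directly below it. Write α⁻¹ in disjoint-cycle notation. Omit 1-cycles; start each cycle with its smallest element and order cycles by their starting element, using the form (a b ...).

The cycle decomposition of α is (1 8 4 2 9)(3 6).
Reversing each cycle (and rotating so the smallest element leads) gives α⁻¹ = (1 9 2 4 8)(3 6).

(1 9 2 4 8)(3 6)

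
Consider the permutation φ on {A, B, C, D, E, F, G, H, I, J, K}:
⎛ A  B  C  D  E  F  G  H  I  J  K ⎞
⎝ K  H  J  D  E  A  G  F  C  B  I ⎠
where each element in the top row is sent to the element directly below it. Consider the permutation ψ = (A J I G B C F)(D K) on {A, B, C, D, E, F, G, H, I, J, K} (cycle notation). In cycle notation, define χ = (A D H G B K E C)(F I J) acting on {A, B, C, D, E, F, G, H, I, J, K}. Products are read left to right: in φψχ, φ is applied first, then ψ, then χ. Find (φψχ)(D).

E

(φψχ)(D) = χ(ψ(φ(D))). φ(D) = D, then ψ(D) = K, then χ(K) = E, so the result is E.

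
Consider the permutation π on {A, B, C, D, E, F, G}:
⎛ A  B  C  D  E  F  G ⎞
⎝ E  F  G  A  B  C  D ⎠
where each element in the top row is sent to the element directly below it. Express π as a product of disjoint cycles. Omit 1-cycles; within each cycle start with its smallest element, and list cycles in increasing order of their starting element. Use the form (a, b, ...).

(A, E, B, F, C, G, D)

From A: A → E → B → F → C → G → D → A, closing the cycle (A, E, B, F, C, G, D).
Repeating from the next unused element and collecting all non-trivial cycles gives (A, E, B, F, C, G, D).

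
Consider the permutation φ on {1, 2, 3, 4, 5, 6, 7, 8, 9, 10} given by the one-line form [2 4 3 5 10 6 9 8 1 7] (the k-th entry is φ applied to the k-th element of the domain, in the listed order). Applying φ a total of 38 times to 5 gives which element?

9

Tracing 5 → 10 → … returns to 5 after 7 steps, so 5 lies in a 7-cycle (1 2 4 5 10 7 9).
On a 7-cycle, φ^7 is the identity, so φ^38 = φ^3 there (38 ≡ 3 mod 7).
Stepping 3 places around the cycle: 5 → 10 → 7 → 9.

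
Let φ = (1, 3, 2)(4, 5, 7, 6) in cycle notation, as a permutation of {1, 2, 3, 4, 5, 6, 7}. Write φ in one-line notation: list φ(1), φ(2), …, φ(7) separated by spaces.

Image by image: 1↦3, 2↦1, 3↦2, 4↦5, 5↦7, 6↦4, 7↦6.
Listing these in domain order gives 3 1 2 5 7 4 6.

3 1 2 5 7 4 6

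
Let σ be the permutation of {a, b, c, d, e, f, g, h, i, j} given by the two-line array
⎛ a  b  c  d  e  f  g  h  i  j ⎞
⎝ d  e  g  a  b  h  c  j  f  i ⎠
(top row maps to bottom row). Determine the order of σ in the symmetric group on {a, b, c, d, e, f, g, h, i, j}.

4

Decomposing into disjoint cycles gives cycle lengths 4, 2, 2, 2.
Since disjoint cycles commute, ord(σ) = lcm(4, 2, 2, 2) = 4.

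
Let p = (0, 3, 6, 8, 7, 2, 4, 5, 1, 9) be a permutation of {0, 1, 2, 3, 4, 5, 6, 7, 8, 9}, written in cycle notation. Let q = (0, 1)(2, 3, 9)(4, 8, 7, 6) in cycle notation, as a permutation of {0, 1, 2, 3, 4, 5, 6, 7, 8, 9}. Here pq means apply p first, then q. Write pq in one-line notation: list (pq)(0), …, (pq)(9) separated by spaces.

9 2 8 4 5 0 7 3 6 1

Chase each element through p then q: 0 → 3 → 9; 1 → 9 → 2; 2 → 4 → 8; 3 → 6 → 4; 4 → 5 → 5; 5 → 1 → 0; 6 → 8 → 7; 7 → 2 → 3; 8 → 7 → 6; 9 → 0 → 1.
Collecting the images, pq = [9 2 8 4 5 0 7 3 6 1].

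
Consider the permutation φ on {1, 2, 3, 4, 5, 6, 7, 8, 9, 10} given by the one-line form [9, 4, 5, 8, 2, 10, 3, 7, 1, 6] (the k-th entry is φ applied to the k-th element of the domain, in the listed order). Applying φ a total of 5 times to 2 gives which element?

Tracing 2 → 4 → … returns to 2 after 6 steps, so 2 lies in a 6-cycle (2, 4, 8, 7, 3, 5).
Advancing 5 steps from 2: 2 → 4 → 8 → 7 → 3 → 5.

5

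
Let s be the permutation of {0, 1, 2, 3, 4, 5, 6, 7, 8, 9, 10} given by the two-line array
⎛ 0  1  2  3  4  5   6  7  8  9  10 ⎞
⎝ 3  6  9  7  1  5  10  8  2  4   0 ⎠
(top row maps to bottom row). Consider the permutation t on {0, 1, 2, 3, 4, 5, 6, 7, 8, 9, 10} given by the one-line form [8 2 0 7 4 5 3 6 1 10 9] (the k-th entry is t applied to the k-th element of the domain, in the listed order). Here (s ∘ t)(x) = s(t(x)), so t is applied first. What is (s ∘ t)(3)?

First apply t: t(3) = 7, then s(7) = 8. Thus (s ∘ t)(3) = 8.

8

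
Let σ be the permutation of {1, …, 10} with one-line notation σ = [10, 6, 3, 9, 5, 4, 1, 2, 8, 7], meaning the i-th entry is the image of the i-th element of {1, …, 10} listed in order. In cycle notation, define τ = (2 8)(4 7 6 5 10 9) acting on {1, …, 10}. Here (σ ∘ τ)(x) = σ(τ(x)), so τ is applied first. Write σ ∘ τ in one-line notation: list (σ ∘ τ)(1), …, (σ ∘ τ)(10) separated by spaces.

(σ ∘ τ)(x) = σ(τ(x)). Computing each image: σ(τ(1)) = σ(1) = 10, σ(τ(2)) = σ(8) = 2, σ(τ(3)) = σ(3) = 3, σ(τ(4)) = σ(7) = 1, σ(τ(5)) = σ(10) = 7, σ(τ(6)) = σ(5) = 5, σ(τ(7)) = σ(6) = 4, σ(τ(8)) = σ(2) = 6, σ(τ(9)) = σ(4) = 9, σ(τ(10)) = σ(9) = 8.
Hence σ ∘ τ = [10 2 3 1 7 5 4 6 9 8].

10 2 3 1 7 5 4 6 9 8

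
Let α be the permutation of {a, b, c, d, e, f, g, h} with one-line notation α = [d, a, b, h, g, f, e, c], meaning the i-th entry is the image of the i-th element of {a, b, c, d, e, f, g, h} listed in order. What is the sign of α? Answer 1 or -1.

In disjoint-cycle form the cycle lengths are 5, 2, 1.
A cycle of length ℓ contributes ℓ−1 transpositions, so α is a product of 4 + 1 = 5 transpositions — odd.

-1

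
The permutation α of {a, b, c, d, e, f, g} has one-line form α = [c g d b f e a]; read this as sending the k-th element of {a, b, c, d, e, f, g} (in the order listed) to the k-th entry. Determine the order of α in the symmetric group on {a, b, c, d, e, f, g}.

10

The disjoint-cycle form of α has cycle lengths 5, 2.
The order of α is the least common multiple of its cycle lengths: lcm(5, 2) = 10.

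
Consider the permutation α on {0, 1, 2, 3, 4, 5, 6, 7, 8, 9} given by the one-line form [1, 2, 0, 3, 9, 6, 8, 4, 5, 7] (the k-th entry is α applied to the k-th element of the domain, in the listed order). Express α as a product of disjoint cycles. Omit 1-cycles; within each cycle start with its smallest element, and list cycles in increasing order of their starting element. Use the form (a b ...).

Iterating α from 0 gives 0 → 1 → 2 → 0; that is the 3-cycle (0 1 2).
Continuing from each remaining unvisited element yields (0 1 2)(4 9 7)(5 6 8).

(0 1 2)(4 9 7)(5 6 8)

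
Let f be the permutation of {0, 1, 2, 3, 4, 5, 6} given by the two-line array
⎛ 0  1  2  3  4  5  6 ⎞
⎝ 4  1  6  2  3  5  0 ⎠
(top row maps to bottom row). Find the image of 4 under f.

3

The entry below 4 in the array is 3, so f(4) = 3.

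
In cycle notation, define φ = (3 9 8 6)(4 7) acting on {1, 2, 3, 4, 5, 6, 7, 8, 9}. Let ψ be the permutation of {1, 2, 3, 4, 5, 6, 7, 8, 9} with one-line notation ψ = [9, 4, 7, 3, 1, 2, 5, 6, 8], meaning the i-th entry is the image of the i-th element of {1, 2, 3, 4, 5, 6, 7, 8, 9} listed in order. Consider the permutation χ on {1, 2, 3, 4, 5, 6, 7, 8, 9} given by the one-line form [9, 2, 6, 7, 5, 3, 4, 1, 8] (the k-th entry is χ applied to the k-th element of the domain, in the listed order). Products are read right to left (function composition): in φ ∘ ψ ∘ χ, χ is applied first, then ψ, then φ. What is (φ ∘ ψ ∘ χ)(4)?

5

Chase 4: χ(4) = 7; ψ(7) = 5; φ(5) = 5. Hence (φ ∘ ψ ∘ χ)(4) = 5.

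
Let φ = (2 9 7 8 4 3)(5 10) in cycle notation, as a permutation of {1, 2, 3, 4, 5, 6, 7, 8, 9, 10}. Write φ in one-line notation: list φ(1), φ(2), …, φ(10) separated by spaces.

1 9 2 3 10 6 8 4 7 5

Reading each image from the cycles: 1→1, 2→9, 3→2, 4→3, 5→10, 6→6, 7→8, 8→4, 9→7, 10→5.
So the one-line form is 1 9 2 3 10 6 8 4 7 5.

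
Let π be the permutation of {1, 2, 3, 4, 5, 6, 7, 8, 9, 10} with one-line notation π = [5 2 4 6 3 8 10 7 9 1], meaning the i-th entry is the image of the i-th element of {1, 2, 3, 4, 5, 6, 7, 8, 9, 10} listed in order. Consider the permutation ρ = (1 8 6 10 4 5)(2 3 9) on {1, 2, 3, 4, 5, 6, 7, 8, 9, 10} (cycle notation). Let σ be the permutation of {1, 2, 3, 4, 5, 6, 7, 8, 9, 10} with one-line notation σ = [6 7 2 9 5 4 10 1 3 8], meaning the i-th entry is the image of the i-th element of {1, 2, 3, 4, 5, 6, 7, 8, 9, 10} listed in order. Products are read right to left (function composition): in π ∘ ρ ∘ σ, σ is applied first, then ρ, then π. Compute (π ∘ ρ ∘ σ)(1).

Apply the permutations in order: σ(1) = 6, then ρ(6) = 10, then π(10) = 1. So (π ∘ ρ ∘ σ)(1) = 1.

1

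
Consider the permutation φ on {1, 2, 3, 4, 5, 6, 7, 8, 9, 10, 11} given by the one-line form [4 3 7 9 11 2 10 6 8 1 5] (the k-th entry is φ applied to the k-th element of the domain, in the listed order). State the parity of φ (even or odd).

odd

In disjoint-cycle form the cycle lengths are 9, 2.
A cycle is odd iff its length is even; φ has 1 even-length cycle, so sgn(φ) = (−1)^1 and φ is odd.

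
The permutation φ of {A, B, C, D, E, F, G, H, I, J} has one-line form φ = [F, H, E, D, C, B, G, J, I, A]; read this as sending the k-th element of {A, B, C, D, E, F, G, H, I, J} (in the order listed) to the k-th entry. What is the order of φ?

10

The disjoint-cycle form of φ has cycle lengths 5, 2, 1, 1, 1.
The order is lcm(5, 2) = 10.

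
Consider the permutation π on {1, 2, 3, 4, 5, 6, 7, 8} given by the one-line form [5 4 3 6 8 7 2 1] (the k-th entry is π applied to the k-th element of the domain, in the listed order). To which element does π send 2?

2 is element number 2 of the domain, and entry number 2 of the one-line form is 4, so π(2) = 4.

4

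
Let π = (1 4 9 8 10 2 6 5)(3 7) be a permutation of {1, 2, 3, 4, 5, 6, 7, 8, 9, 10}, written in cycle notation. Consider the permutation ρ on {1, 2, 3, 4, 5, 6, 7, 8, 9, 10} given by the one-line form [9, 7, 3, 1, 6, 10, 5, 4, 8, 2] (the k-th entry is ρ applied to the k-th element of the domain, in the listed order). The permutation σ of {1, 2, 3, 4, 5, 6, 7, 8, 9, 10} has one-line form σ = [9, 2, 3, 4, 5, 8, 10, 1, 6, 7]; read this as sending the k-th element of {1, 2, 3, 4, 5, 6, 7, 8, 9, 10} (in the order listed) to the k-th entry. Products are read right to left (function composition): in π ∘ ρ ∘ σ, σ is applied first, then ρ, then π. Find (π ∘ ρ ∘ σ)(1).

10

Apply the permutations in order: σ(1) = 9, then ρ(9) = 8, then π(8) = 10. So (π ∘ ρ ∘ σ)(1) = 10.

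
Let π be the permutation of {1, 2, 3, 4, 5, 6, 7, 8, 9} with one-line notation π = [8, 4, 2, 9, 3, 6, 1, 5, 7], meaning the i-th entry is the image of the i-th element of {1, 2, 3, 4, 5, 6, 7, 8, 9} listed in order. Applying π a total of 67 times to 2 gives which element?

Tracing 2 → 4 → … returns to 2 after 8 steps, so 2 lies in an 8-cycle (1 8 5 3 2 4 9 7).
On an 8-cycle, π^8 is the identity, so π^67 = π^3 there (67 ≡ 3 mod 8).
Stepping 3 places around the cycle: 2 → 4 → 9 → 7.

7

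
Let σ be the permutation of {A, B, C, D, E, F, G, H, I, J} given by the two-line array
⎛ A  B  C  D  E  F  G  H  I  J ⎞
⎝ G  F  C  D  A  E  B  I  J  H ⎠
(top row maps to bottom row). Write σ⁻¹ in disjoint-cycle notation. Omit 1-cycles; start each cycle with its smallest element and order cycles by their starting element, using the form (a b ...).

First write σ in disjoint cycles: (A G B F E)(H I J).
The inverse reverses every cycle; in canonical form, σ⁻¹ = (A E F B G)(H J I).

(A E F B G)(H J I)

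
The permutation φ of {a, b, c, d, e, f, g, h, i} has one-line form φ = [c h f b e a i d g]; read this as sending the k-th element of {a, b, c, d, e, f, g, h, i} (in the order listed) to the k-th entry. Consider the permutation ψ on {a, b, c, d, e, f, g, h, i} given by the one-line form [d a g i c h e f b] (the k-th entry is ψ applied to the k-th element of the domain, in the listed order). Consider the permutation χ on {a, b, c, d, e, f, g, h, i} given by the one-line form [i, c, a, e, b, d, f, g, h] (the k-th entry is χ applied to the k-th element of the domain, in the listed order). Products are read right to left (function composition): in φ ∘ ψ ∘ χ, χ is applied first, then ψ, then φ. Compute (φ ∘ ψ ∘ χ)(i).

a

(φ ∘ ψ ∘ χ)(i) = φ(ψ(χ(i))). χ(i) = h, then ψ(h) = f, then φ(f) = a, so the result is a.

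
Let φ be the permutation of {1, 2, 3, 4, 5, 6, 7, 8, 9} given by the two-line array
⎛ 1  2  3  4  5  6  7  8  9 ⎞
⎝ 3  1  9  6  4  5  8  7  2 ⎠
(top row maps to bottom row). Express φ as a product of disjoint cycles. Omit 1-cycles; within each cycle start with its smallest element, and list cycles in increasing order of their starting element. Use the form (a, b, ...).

(1, 3, 9, 2)(4, 6, 5)(7, 8)

Start at 1 and follow images: 1 → 3 → 9 → 2 → 1, giving the cycle (1, 3, 9, 2).
Continuing from each remaining unvisited element yields (1, 3, 9, 2)(4, 6, 5)(7, 8).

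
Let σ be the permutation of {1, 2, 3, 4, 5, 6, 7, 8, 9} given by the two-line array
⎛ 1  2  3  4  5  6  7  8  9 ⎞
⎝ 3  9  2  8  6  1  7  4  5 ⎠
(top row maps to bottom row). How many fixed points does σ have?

1

The fixed points (elements with σ(x) = x) are {7}, so there is 1.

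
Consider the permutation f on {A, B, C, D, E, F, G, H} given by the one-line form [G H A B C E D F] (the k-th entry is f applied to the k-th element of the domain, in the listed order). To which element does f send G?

D

G is element number 7 of the domain, and entry number 7 of the one-line form is D, so f(G) = D.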